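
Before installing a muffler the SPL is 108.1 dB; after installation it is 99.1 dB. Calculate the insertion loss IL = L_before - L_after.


Insertion loss = SPL without muffler - SPL with muffler
IL = 108.1 - 99.1 = 9 dB


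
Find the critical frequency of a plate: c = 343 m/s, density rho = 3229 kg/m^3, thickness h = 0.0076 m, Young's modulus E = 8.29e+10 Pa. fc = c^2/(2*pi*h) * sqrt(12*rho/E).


12*rho/E = 12*3229/8.29e+10 = 4.67407e-07
sqrt(12*rho/E) = sqrt(4.67407e-07) = 0.000683672
c^2/(2*pi*h) = 343^2/(2*pi*0.0076) = 2.46374e+06
fc = 2.46374e+06 * 0.000683672 = 1684.4 Hz


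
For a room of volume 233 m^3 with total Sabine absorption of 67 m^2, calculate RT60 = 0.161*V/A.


RT60 = 0.161 * 233 / 67 = 0.5599 s


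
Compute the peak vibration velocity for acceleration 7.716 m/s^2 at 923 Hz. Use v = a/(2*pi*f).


omega = 2*pi*f = 2*pi*923 = 5799.38 rad/s
v = a / omega = 7.716 / 5799.38 = 0.0013305 m/s


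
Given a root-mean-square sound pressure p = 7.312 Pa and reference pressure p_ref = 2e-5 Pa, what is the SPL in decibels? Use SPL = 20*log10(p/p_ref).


p / p_ref = 7.312 / 2e-5 = 365600
SPL = 20 * log10(365600) = 111.26 dB


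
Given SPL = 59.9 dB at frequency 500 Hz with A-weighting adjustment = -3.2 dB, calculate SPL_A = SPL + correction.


A-weighting table: 500 Hz -> -3.2 dB correction
SPL_A = SPL + correction = 59.9 + (-3.2) = 56.7 dBA


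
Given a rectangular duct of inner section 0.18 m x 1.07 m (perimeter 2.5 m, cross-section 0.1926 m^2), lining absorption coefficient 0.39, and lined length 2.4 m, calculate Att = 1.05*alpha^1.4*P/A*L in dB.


alpha^1.4 = 0.39^1.4 = 0.267603
Attenuation rate = 1.05 * alpha^1.4 * P / A
= 1.05 * 0.267603 * 2.5 / 0.1926 = 3.64724 dB/m
Total Att = 3.64724 * 2.4 = 8.7534 dB


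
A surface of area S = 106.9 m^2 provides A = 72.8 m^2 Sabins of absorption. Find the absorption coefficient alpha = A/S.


Absorption coefficient = absorbed power / incident power
alpha = A / S = 72.8 / 106.9 = 0.68101


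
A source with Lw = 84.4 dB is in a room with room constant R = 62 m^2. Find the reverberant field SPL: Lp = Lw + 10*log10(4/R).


4/R = 4/62 = 0.0645161
Lp = 84.4 + 10*log10(0.0645161) = 72.497 dB


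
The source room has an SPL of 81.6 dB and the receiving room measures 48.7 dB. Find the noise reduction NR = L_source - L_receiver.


NR = L_source - L_receiver (difference between source and receiving room levels)
NR = 81.6 - 48.7 = 32.9 dB


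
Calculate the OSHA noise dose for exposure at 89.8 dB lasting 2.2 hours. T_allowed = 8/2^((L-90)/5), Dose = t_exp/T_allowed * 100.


T_allowed = 8 / 2^((89.8 - 90)/5) = 8.22491 hr
Dose = 2.2 / 8.22491 * 100 = 26.748 %


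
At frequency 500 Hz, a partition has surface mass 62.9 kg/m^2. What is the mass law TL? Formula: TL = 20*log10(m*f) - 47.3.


m * f = 62.9 * 500 = 31450
20*log10(31450) = 89.9524 dB
TL = 89.9524 - 47.3 = 42.652 dB


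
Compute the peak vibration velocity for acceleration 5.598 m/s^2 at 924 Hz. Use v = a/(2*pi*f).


omega = 2*pi*f = 2*pi*924 = 5805.66 rad/s
v = a / omega = 5.598 / 5805.66 = 0.00096423 m/s


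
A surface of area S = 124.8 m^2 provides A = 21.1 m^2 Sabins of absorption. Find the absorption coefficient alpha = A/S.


Absorption coefficient = absorbed power / incident power
alpha = A / S = 21.1 / 124.8 = 0.16907


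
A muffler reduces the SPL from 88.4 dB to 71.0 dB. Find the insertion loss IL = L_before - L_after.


Insertion loss = SPL without muffler - SPL with muffler
IL = 88.4 - 71.0 = 17.4 dB


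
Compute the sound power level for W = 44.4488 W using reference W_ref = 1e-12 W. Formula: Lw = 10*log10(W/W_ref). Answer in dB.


W / W_ref = 44.4488 / 1e-12 = 4.44488e+13
Lw = 10 * log10(4.44488e+13) = 136.48 dB


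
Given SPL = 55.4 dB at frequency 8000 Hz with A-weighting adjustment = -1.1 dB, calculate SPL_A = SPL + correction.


A-weighting table: 8000 Hz -> -1.1 dB correction
SPL_A = SPL + correction = 55.4 + (-1.1) = 54.3 dBA


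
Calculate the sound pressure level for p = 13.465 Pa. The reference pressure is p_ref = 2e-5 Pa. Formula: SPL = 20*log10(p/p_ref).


p / p_ref = 13.465 / 2e-5 = 673250
SPL = 20 * log10(673250) = 116.56 dB


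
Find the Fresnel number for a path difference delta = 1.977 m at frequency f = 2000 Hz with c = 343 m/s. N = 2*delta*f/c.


N = 2*delta*f/c = 2*delta/lambda, where lambda = c/f
lambda = 343 / 2000 = 0.1715 m
N = 2 * 1.977 / 0.1715 = 23.055


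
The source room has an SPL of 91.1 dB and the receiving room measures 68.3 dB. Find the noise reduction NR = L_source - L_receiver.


NR = L_source - L_receiver (difference between source and receiving room levels)
NR = 91.1 - 68.3 = 22.8 dB


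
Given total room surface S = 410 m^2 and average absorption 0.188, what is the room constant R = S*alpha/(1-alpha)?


R = 410 * 0.188 / (1 - 0.188) = 94.926 m^2


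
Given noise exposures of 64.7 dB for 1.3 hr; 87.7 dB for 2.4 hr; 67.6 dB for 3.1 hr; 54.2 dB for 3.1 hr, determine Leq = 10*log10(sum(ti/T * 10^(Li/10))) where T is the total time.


T_total = 1.3 + 2.4 + 3.1 + 3.1 = 9.9 hr
(1.3/9.9) * 10^(64.7/10) = 387533
(2.4/9.9) * 10^(87.7/10) = 1.4275e+08
(3.1/9.9) * 10^(67.6/10) = 1.80188e+06
(3.1/9.9) * 10^(54.2/10) = 82361.9
Sum = 387533 + 1.4275e+08 + 1.80188e+06 + 82361.9 = 1.45022e+08
Leq = 10*log10(1.45022e+08) = 81.614 dB


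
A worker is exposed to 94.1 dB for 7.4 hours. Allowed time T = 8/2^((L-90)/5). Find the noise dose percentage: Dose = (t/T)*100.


T_allowed = 8 / 2^((94.1 - 90)/5) = 4.53154 hr
Dose = 7.4 / 4.53154 * 100 = 163.3 %


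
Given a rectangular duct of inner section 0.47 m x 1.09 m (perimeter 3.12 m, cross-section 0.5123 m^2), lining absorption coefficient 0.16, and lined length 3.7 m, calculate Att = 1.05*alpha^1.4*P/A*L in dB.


alpha^1.4 = 0.16^1.4 = 0.076872
Attenuation rate = 1.05 * alpha^1.4 * P / A
= 1.05 * 0.076872 * 3.12 / 0.5123 = 0.491573 dB/m
Total Att = 0.491573 * 3.7 = 1.8188 dB


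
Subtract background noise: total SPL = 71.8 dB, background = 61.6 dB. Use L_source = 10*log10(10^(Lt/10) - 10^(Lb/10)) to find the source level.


10^(71.8/10) = 1.51356e+07
10^(61.6/10) = 1.44544e+06
Difference = 1.51356e+07 - 1.44544e+06 = 1.36902e+07
L_source = 10*log10(1.36902e+07) = 71.364 dB


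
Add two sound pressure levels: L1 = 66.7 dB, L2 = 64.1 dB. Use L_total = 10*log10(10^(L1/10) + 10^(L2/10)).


10^(66.7/10) = 4.67735e+06
10^(64.1/10) = 2.5704e+06
Sum = 4.67735e+06 + 2.5704e+06 = 7.24775e+06
L_total = 10*log10(7.24775e+06) = 68.602 dB


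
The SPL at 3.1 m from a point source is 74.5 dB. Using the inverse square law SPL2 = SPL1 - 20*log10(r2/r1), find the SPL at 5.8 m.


r2/r1 = 5.8/3.1 = 1.87097
Correction = 20*log10(1.87097) = 5.44134 dB
SPL2 = 74.5 - 5.44134 = 69.059 dB


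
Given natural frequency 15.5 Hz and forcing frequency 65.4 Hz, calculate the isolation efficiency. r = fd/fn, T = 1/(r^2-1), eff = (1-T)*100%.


r = 65.4 / 15.5 = 4.21935
r^2 - 1 = 4.21935^2 - 1 = 16.8029
T = 1/16.8029 = 0.0595135
Efficiency = (1 - 0.0595135)*100 = 94.049 %


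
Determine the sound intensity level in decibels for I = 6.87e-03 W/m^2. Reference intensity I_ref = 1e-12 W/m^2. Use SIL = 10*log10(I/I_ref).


I / I_ref = 6.87e-03 / 1e-12 = 6.87e+09
SIL = 10 * log10(6.87e+09) = 98.37 dB


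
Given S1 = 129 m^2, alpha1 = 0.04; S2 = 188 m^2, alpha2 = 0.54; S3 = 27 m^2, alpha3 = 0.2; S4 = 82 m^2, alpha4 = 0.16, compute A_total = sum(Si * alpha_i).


129 * 0.04 = 5.16
188 * 0.54 = 101.52
27 * 0.2 = 5.4
82 * 0.16 = 13.12
A_total = 5.16 + 101.52 + 5.4 + 13.12 = 125.2 m^2


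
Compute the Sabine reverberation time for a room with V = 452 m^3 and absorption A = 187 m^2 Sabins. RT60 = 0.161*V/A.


RT60 = 0.161 * 452 / 187 = 0.38916 s


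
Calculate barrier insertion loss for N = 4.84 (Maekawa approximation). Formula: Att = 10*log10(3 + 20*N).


3 + 20*N = 3 + 20*4.84 = 99.8
Att = 10*log10(99.8) = 19.991 dB


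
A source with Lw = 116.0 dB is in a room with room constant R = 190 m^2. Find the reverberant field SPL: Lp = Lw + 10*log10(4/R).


4/R = 4/190 = 0.0210526
Lp = 116.0 + 10*log10(0.0210526) = 99.233 dB


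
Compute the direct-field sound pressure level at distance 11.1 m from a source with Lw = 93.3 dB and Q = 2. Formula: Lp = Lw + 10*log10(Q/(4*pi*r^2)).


4*pi*r^2 = 4*pi*11.1^2 = 1548.3 m^2
Q / (4*pi*r^2) = 2 / 1548.3 = 0.00129174
Lp = 93.3 + 10*log10(0.00129174) = 64.412 dB


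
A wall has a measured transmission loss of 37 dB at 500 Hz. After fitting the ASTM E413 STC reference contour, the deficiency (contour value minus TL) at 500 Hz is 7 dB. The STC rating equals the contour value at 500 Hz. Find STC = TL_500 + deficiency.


By ASTM E413, STC = value of the fitted reference contour at 500 Hz.
Contour value at 500 Hz = TL_500 + deficiency = 37 + 7 = 44
STC = 44


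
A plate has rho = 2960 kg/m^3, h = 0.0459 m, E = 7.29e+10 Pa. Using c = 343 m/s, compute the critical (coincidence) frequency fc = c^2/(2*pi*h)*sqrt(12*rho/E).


12*rho/E = 12*2960/7.29e+10 = 4.87243e-07
sqrt(12*rho/E) = sqrt(4.87243e-07) = 0.000698028
c^2/(2*pi*h) = 343^2/(2*pi*0.0459) = 407939
fc = 407939 * 0.000698028 = 284.75 Hz


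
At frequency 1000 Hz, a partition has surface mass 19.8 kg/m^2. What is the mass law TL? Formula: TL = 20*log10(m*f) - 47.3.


m * f = 19.8 * 1000 = 19800
20*log10(19800) = 85.9333 dB
TL = 85.9333 - 47.3 = 38.633 dB


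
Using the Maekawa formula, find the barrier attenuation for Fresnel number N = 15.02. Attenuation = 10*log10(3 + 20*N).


3 + 20*N = 3 + 20*15.02 = 303.4
Att = 10*log10(303.4) = 24.82 dB


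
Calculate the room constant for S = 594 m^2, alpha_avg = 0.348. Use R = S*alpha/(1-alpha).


R = 594 * 0.348 / (1 - 0.348) = 317.04 m^2


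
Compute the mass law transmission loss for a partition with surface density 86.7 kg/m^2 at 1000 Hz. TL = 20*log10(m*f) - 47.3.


m * f = 86.7 * 1000 = 86700
20*log10(86700) = 98.7604 dB
TL = 98.7604 - 47.3 = 51.46 dB


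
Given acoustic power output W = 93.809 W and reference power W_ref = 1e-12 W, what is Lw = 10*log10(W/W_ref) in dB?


W / W_ref = 93.809 / 1e-12 = 9.3809e+13
Lw = 10 * log10(9.3809e+13) = 139.72 dB


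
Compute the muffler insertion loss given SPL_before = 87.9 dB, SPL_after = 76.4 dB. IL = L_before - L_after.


Insertion loss = SPL without muffler - SPL with muffler
IL = 87.9 - 76.4 = 11.5 dB


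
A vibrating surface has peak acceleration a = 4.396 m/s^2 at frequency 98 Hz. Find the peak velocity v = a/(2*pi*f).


omega = 2*pi*f = 2*pi*98 = 615.752 rad/s
v = a / omega = 4.396 / 615.752 = 0.0071392 m/s


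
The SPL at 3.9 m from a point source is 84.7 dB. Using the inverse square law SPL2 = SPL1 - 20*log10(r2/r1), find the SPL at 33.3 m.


r2/r1 = 33.3/3.9 = 8.53846
Correction = 20*log10(8.53846) = 18.6276 dB
SPL2 = 84.7 - 18.6276 = 66.072 dB


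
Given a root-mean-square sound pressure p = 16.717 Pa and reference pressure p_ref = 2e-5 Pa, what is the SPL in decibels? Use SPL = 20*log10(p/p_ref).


p / p_ref = 16.717 / 2e-5 = 835850
SPL = 20 * log10(835850) = 118.44 dB


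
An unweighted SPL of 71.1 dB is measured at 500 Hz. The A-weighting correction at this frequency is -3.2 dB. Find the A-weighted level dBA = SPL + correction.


A-weighting table: 500 Hz -> -3.2 dB correction
SPL_A = SPL + correction = 71.1 + (-3.2) = 67.9 dBA


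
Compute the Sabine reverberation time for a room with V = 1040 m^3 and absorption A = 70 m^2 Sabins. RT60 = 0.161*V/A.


RT60 = 0.161 * 1040 / 70 = 2.392 s


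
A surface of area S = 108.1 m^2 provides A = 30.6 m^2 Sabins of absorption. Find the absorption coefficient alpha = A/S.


Absorption coefficient = absorbed power / incident power
alpha = A / S = 30.6 / 108.1 = 0.28307


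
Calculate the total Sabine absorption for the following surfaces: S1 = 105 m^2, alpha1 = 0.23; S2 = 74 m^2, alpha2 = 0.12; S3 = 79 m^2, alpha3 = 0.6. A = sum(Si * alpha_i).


105 * 0.23 = 24.15
74 * 0.12 = 8.88
79 * 0.6 = 47.4
A_total = 24.15 + 8.88 + 47.4 = 80.43 m^2


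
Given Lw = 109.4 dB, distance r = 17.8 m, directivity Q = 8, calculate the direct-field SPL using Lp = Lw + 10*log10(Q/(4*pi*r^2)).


4*pi*r^2 = 4*pi*17.8^2 = 3981.53 m^2
Q / (4*pi*r^2) = 8 / 3981.53 = 0.00200928
Lp = 109.4 + 10*log10(0.00200928) = 82.43 dB


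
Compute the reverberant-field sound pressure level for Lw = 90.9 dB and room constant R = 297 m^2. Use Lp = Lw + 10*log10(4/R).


4/R = 4/297 = 0.013468
Lp = 90.9 + 10*log10(0.013468) = 72.193 dB


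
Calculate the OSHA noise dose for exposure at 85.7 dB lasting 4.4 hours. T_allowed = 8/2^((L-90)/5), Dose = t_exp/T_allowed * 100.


T_allowed = 8 / 2^((85.7 - 90)/5) = 14.5203 hr
Dose = 4.4 / 14.5203 * 100 = 30.302 %


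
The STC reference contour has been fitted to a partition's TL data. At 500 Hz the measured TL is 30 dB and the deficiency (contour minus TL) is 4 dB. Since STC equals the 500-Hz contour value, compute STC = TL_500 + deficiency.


By ASTM E413, STC = value of the fitted reference contour at 500 Hz.
Contour value at 500 Hz = TL_500 + deficiency = 30 + 4 = 34
STC = 34


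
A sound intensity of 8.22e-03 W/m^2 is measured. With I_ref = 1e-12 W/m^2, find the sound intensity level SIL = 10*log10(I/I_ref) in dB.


I / I_ref = 8.22e-03 / 1e-12 = 8.22e+09
SIL = 10 * log10(8.22e+09) = 99.149 dB


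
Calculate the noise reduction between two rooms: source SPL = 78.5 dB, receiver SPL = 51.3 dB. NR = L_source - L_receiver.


NR = L_source - L_receiver (difference between source and receiving room levels)
NR = 78.5 - 51.3 = 27.2 dB


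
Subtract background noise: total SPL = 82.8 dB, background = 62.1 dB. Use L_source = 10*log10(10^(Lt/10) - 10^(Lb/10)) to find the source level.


10^(82.8/10) = 1.90546e+08
10^(62.1/10) = 1.62181e+06
Difference = 1.90546e+08 - 1.62181e+06 = 1.88924e+08
L_source = 10*log10(1.88924e+08) = 82.763 dB


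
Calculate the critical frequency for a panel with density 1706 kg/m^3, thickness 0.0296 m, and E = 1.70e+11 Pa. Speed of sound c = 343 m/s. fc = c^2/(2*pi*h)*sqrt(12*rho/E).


12*rho/E = 12*1706/1.70e+11 = 1.20424e-07
sqrt(12*rho/E) = sqrt(1.20424e-07) = 0.000347022
c^2/(2*pi*h) = 343^2/(2*pi*0.0296) = 632582
fc = 632582 * 0.000347022 = 219.52 Hz


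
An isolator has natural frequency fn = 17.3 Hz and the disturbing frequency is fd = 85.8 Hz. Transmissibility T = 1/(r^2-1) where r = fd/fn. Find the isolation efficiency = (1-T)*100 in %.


r = 85.8 / 17.3 = 4.95954
r^2 - 1 = 4.95954^2 - 1 = 23.597
T = 1/23.597 = 0.0423783
Efficiency = (1 - 0.0423783)*100 = 95.762 %


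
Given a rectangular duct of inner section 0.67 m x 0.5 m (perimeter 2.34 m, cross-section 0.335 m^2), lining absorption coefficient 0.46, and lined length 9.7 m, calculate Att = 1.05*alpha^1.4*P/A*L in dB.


alpha^1.4 = 0.46^1.4 = 0.337179
Attenuation rate = 1.05 * alpha^1.4 * P / A
= 1.05 * 0.337179 * 2.34 / 0.335 = 2.47298 dB/m
Total Att = 2.47298 * 9.7 = 23.988 dB


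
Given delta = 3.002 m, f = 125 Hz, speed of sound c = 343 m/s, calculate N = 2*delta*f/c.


N = 2*delta*f/c = 2*delta/lambda, where lambda = c/f
lambda = 343 / 125 = 2.744 m
N = 2 * 3.002 / 2.744 = 2.188


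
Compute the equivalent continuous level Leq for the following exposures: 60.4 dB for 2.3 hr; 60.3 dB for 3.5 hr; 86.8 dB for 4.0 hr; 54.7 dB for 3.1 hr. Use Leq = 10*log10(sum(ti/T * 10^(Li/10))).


T_total = 2.3 + 3.5 + 4.0 + 3.1 = 12.9 hr
(2.3/12.9) * 10^(60.4/10) = 195496
(3.5/12.9) * 10^(60.3/10) = 290722
(4.0/12.9) * 10^(86.8/10) = 1.48412e+08
(3.1/12.9) * 10^(54.7/10) = 70920.5
Sum = 195496 + 290722 + 1.48412e+08 + 70920.5 = 1.48969e+08
Leq = 10*log10(1.48969e+08) = 81.731 dB


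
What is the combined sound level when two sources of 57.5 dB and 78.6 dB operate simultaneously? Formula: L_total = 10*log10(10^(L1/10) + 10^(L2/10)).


10^(57.5/10) = 562341
10^(78.6/10) = 7.24436e+07
Sum = 562341 + 7.24436e+07 = 7.30059e+07
L_total = 10*log10(7.30059e+07) = 78.634 dB


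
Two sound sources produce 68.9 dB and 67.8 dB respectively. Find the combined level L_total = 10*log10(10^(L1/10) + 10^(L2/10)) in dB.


10^(68.9/10) = 7.76247e+06
10^(67.8/10) = 6.0256e+06
Sum = 7.76247e+06 + 6.0256e+06 = 1.37881e+07
L_total = 10*log10(1.37881e+07) = 71.395 dB


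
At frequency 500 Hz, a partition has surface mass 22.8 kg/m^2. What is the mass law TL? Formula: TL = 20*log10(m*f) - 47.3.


m * f = 22.8 * 500 = 11400
20*log10(11400) = 81.1381 dB
TL = 81.1381 - 47.3 = 33.838 dB


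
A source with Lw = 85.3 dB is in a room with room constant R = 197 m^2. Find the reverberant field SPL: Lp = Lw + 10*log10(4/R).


4/R = 4/197 = 0.0203046
Lp = 85.3 + 10*log10(0.0203046) = 68.376 dB


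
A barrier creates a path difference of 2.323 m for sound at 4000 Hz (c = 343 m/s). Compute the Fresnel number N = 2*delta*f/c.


N = 2*delta*f/c = 2*delta/lambda, where lambda = c/f
lambda = 343 / 4000 = 0.08575 m
N = 2 * 2.323 / 0.08575 = 54.181


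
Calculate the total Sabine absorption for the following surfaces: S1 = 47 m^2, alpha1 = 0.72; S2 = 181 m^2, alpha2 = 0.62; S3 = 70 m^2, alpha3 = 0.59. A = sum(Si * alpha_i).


47 * 0.72 = 33.84
181 * 0.62 = 112.22
70 * 0.59 = 41.3
A_total = 33.84 + 112.22 + 41.3 = 187.36 m^2


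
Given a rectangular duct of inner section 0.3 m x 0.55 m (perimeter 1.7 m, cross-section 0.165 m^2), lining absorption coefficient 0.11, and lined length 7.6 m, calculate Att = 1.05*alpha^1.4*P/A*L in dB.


alpha^1.4 = 0.11^1.4 = 0.0454935
Attenuation rate = 1.05 * alpha^1.4 * P / A
= 1.05 * 0.0454935 * 1.7 / 0.165 = 0.492157 dB/m
Total Att = 0.492157 * 7.6 = 3.7404 dB


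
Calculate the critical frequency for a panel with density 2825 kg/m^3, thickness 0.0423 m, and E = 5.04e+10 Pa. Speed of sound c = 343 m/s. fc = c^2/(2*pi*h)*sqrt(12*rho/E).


12*rho/E = 12*2825/5.04e+10 = 6.72619e-07
sqrt(12*rho/E) = sqrt(6.72619e-07) = 0.000820134
c^2/(2*pi*h) = 343^2/(2*pi*0.0423) = 442658
fc = 442658 * 0.000820134 = 363.04 Hz


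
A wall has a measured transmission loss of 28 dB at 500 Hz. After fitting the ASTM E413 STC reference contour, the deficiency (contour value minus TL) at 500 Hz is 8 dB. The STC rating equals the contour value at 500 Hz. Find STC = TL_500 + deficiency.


By ASTM E413, STC = value of the fitted reference contour at 500 Hz.
Contour value at 500 Hz = TL_500 + deficiency = 28 + 8 = 36
STC = 36


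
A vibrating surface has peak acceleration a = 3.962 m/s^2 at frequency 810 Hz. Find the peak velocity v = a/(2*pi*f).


omega = 2*pi*f = 2*pi*810 = 5089.38 rad/s
v = a / omega = 3.962 / 5089.38 = 0.00077848 m/s


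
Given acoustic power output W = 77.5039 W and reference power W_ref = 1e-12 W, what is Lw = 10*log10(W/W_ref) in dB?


W / W_ref = 77.5039 / 1e-12 = 7.75039e+13
Lw = 10 * log10(7.75039e+13) = 138.89 dB


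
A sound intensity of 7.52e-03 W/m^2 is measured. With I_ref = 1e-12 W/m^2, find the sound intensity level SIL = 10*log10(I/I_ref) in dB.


I / I_ref = 7.52e-03 / 1e-12 = 7.52e+09
SIL = 10 * log10(7.52e+09) = 98.762 dB


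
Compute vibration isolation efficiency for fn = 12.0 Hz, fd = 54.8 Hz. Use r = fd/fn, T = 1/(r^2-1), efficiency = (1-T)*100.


r = 54.8 / 12.0 = 4.56667
r^2 - 1 = 4.56667^2 - 1 = 19.8545
T = 1/19.8545 = 0.0503664
Efficiency = (1 - 0.0503664)*100 = 94.963 %


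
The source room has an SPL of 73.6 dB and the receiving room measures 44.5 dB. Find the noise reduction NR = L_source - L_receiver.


NR = L_source - L_receiver (difference between source and receiving room levels)
NR = 73.6 - 44.5 = 29.1 dB


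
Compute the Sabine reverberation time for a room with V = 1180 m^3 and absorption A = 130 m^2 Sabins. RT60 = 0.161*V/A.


RT60 = 0.161 * 1180 / 130 = 1.4614 s


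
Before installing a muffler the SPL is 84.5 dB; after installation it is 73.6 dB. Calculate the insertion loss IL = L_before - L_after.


Insertion loss = SPL without muffler - SPL with muffler
IL = 84.5 - 73.6 = 10.9 dB


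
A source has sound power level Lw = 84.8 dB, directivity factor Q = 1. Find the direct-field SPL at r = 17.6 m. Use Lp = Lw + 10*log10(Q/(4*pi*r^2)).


4*pi*r^2 = 4*pi*17.6^2 = 3892.56 m^2
Q / (4*pi*r^2) = 1 / 3892.56 = 0.0002569
Lp = 84.8 + 10*log10(0.0002569) = 48.898 dB


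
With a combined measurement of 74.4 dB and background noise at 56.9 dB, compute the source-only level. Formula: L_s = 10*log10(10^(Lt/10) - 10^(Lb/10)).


10^(74.4/10) = 2.75423e+07
10^(56.9/10) = 489779
Difference = 2.75423e+07 - 489779 = 2.70525e+07
L_source = 10*log10(2.70525e+07) = 74.322 dB


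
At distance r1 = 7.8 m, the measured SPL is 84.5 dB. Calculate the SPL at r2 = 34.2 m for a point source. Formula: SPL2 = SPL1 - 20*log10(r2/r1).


r2/r1 = 34.2/7.8 = 4.38462
Correction = 20*log10(4.38462) = 12.8386 dB
SPL2 = 84.5 - 12.8386 = 71.661 dB


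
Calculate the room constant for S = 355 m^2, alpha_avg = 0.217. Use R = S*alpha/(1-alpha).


R = 355 * 0.217 / (1 - 0.217) = 98.384 m^2


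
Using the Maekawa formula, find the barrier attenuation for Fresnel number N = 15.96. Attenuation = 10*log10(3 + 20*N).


3 + 20*N = 3 + 20*15.96 = 322.2
Att = 10*log10(322.2) = 25.081 dB


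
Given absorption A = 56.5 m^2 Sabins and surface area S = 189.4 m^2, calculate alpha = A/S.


Absorption coefficient = absorbed power / incident power
alpha = A / S = 56.5 / 189.4 = 0.29831


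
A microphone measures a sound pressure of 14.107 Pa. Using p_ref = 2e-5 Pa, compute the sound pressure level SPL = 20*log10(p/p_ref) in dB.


p / p_ref = 14.107 / 2e-5 = 705350
SPL = 20 * log10(705350) = 116.97 dB


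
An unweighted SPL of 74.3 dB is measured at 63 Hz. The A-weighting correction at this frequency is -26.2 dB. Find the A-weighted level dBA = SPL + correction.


A-weighting table: 63 Hz -> -26.2 dB correction
SPL_A = SPL + correction = 74.3 + (-26.2) = 48.1 dBA


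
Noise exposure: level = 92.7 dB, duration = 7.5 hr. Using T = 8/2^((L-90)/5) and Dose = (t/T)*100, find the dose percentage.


T_allowed = 8 / 2^((92.7 - 90)/5) = 5.50217 hr
Dose = 7.5 / 5.50217 * 100 = 136.31 %


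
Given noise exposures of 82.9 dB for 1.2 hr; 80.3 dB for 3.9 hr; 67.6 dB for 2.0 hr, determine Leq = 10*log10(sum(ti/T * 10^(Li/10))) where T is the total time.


T_total = 1.2 + 3.9 + 2.0 = 7.1 hr
(1.2/7.1) * 10^(82.9/10) = 3.29551e+07
(3.9/7.1) * 10^(80.3/10) = 5.88581e+07
(2.0/7.1) * 10^(67.6/10) = 1.62096e+06
Sum = 3.29551e+07 + 5.88581e+07 + 1.62096e+06 = 9.34342e+07
Leq = 10*log10(9.34342e+07) = 79.705 dB


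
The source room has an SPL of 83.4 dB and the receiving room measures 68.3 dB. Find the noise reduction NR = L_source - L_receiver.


NR = L_source - L_receiver (difference between source and receiving room levels)
NR = 83.4 - 68.3 = 15.1 dB


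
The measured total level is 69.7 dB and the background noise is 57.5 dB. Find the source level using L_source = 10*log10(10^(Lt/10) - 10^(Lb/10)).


10^(69.7/10) = 9.33254e+06
10^(57.5/10) = 562341
Difference = 9.33254e+06 - 562341 = 8.7702e+06
L_source = 10*log10(8.7702e+06) = 69.43 dB


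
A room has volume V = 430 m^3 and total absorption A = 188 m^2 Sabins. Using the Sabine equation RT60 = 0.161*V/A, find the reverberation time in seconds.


RT60 = 0.161 * 430 / 188 = 0.36824 s


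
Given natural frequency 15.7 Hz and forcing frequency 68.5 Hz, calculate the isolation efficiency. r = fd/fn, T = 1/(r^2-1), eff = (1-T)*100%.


r = 68.5 / 15.7 = 4.36306
r^2 - 1 = 4.36306^2 - 1 = 18.0363
T = 1/18.0363 = 0.0554437
Efficiency = (1 - 0.0554437)*100 = 94.456 %


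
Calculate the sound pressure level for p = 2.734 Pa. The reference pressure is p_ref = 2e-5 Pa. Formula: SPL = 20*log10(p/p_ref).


p / p_ref = 2.734 / 2e-5 = 136700
SPL = 20 * log10(136700) = 102.72 dB


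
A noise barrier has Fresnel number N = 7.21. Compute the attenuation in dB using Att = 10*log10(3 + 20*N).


3 + 20*N = 3 + 20*7.21 = 147.2
Att = 10*log10(147.2) = 21.679 dB


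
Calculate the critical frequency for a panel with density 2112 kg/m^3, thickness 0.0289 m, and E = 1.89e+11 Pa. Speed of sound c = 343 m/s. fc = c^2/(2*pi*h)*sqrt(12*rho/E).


12*rho/E = 12*2112/1.89e+11 = 1.34095e-07
sqrt(12*rho/E) = sqrt(1.34095e-07) = 0.00036619
c^2/(2*pi*h) = 343^2/(2*pi*0.0289) = 647904
fc = 647904 * 0.00036619 = 237.26 Hz


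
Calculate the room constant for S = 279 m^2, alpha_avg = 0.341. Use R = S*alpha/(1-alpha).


R = 279 * 0.341 / (1 - 0.341) = 144.37 m^2


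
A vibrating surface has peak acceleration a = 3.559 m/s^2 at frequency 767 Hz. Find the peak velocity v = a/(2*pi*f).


omega = 2*pi*f = 2*pi*767 = 4819.2 rad/s
v = a / omega = 3.559 / 4819.2 = 0.0007385 m/s


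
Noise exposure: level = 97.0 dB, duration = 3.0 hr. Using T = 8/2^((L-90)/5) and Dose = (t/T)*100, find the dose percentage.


T_allowed = 8 / 2^((97.0 - 90)/5) = 3.03143 hr
Dose = 3.0 / 3.03143 * 100 = 98.963 %


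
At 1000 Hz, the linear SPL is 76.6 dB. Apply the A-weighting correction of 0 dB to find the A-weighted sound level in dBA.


A-weighting table: 1000 Hz -> 0 dB correction
SPL_A = SPL + correction = 76.6 + (0) = 76.6 dBA


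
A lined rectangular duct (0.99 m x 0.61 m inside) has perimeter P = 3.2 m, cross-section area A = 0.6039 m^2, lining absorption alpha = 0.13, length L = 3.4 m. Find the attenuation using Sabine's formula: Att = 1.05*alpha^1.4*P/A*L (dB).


alpha^1.4 = 0.13^1.4 = 0.0574805
Attenuation rate = 1.05 * alpha^1.4 * P / A
= 1.05 * 0.0574805 * 3.2 / 0.6039 = 0.319812 dB/m
Total Att = 0.319812 * 3.4 = 1.0874 dB


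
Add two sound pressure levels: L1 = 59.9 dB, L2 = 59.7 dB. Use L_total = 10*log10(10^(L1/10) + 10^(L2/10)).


10^(59.9/10) = 977237
10^(59.7/10) = 933254
Sum = 977237 + 933254 = 1.91049e+06
L_total = 10*log10(1.91049e+06) = 62.811 dB


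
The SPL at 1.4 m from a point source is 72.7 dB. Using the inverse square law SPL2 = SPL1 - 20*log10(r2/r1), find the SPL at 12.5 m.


r2/r1 = 12.5/1.4 = 8.92857
Correction = 20*log10(8.92857) = 19.0156 dB
SPL2 = 72.7 - 19.0156 = 53.684 dB


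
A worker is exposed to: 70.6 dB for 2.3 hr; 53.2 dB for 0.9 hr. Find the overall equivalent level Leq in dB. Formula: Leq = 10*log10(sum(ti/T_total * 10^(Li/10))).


T_total = 2.3 + 0.9 = 3.2 hr
(2.3/3.2) * 10^(70.6/10) = 8.25235e+06
(0.9/3.2) * 10^(53.2/10) = 58761.5
Sum = 8.25235e+06 + 58761.5 = 8.31111e+06
Leq = 10*log10(8.31111e+06) = 69.197 dB


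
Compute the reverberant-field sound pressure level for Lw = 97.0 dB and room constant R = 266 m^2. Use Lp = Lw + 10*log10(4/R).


4/R = 4/266 = 0.0150376
Lp = 97.0 + 10*log10(0.0150376) = 78.772 dB


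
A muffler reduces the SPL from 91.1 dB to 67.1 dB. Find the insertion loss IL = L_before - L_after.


Insertion loss = SPL without muffler - SPL with muffler
IL = 91.1 - 67.1 = 24 dB


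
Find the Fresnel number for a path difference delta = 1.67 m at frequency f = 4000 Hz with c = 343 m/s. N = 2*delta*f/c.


N = 2*delta*f/c = 2*delta/lambda, where lambda = c/f
lambda = 343 / 4000 = 0.08575 m
N = 2 * 1.67 / 0.08575 = 38.95


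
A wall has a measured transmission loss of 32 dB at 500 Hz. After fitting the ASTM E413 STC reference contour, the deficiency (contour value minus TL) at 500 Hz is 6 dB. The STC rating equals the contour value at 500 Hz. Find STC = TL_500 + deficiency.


By ASTM E413, STC = value of the fitted reference contour at 500 Hz.
Contour value at 500 Hz = TL_500 + deficiency = 32 + 6 = 38
STC = 38


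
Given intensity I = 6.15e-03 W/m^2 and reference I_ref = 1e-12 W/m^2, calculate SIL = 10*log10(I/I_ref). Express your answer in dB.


I / I_ref = 6.15e-03 / 1e-12 = 6.15e+09
SIL = 10 * log10(6.15e+09) = 97.889 dB


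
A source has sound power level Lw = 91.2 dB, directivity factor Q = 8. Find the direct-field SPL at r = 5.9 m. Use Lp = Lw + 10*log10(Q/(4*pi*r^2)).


4*pi*r^2 = 4*pi*5.9^2 = 437.435 m^2
Q / (4*pi*r^2) = 8 / 437.435 = 0.0182884
Lp = 91.2 + 10*log10(0.0182884) = 73.822 dB


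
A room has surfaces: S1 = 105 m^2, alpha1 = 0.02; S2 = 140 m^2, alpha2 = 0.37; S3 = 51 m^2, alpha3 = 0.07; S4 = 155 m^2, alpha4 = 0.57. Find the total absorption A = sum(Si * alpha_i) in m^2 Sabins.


105 * 0.02 = 2.1
140 * 0.37 = 51.8
51 * 0.07 = 3.57
155 * 0.57 = 88.35
A_total = 2.1 + 51.8 + 3.57 + 88.35 = 145.82 m^2


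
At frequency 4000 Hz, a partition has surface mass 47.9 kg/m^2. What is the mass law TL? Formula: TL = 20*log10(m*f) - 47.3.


m * f = 47.9 * 4000 = 191600
20*log10(191600) = 105.648 dB
TL = 105.648 - 47.3 = 58.348 dB


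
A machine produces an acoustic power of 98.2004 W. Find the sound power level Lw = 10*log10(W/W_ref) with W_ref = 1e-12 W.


W / W_ref = 98.2004 / 1e-12 = 9.82004e+13
Lw = 10 * log10(9.82004e+13) = 139.92 dB


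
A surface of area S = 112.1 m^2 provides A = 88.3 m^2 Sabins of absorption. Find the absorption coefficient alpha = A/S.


Absorption coefficient = absorbed power / incident power
alpha = A / S = 88.3 / 112.1 = 0.78769


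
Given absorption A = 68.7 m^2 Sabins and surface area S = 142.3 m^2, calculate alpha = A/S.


Absorption coefficient = absorbed power / incident power
alpha = A / S = 68.7 / 142.3 = 0.48278


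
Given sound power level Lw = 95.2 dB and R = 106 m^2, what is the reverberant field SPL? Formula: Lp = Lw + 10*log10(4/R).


4/R = 4/106 = 0.0377358
Lp = 95.2 + 10*log10(0.0377358) = 80.968 dB


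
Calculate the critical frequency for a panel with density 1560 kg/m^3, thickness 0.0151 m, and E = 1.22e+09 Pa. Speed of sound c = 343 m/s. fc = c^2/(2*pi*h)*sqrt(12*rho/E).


12*rho/E = 12*1560/1.22e+09 = 1.53443e-05
sqrt(12*rho/E) = sqrt(1.53443e-05) = 0.00391718
c^2/(2*pi*h) = 343^2/(2*pi*0.0151) = 1.24003e+06
fc = 1.24003e+06 * 0.00391718 = 4857.4 Hz


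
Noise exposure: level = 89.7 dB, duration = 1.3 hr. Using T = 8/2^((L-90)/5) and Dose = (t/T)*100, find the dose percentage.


T_allowed = 8 / 2^((89.7 - 90)/5) = 8.33973 hr
Dose = 1.3 / 8.33973 * 100 = 15.588 %


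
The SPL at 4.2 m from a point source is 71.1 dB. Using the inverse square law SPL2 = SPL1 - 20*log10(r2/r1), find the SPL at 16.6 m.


r2/r1 = 16.6/4.2 = 3.95238
Correction = 20*log10(3.95238) = 11.9372 dB
SPL2 = 71.1 - 11.9372 = 59.163 dB


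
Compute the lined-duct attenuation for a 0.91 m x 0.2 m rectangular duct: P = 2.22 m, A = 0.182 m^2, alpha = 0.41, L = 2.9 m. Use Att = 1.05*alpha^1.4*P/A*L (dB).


alpha^1.4 = 0.41^1.4 = 0.28701
Attenuation rate = 1.05 * alpha^1.4 * P / A
= 1.05 * 0.28701 * 2.22 / 0.182 = 3.67594 dB/m
Total Att = 3.67594 * 2.9 = 10.66 dB


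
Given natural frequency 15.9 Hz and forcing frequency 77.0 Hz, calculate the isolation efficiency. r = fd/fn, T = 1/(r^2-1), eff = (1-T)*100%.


r = 77.0 / 15.9 = 4.84277
r^2 - 1 = 4.84277^2 - 1 = 22.4524
T = 1/22.4524 = 0.0445387
Efficiency = (1 - 0.0445387)*100 = 95.546 %


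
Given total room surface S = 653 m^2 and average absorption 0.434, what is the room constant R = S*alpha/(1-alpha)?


R = 653 * 0.434 / (1 - 0.434) = 500.71 m^2


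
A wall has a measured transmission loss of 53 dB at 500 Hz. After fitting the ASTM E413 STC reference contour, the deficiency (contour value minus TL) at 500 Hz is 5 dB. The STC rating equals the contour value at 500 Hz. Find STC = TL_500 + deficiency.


By ASTM E413, STC = value of the fitted reference contour at 500 Hz.
Contour value at 500 Hz = TL_500 + deficiency = 53 + 5 = 58
STC = 58


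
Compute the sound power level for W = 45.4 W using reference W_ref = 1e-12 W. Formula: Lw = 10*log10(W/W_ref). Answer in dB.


W / W_ref = 45.4 / 1e-12 = 4.54e+13
Lw = 10 * log10(4.54e+13) = 136.57 dB


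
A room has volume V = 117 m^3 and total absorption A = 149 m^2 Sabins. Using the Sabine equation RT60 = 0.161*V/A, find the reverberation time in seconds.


RT60 = 0.161 * 117 / 149 = 0.12642 s


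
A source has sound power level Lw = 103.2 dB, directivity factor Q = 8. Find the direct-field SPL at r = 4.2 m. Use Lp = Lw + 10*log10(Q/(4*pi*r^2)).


4*pi*r^2 = 4*pi*4.2^2 = 221.671 m^2
Q / (4*pi*r^2) = 8 / 221.671 = 0.0360895
Lp = 103.2 + 10*log10(0.0360895) = 88.774 dB


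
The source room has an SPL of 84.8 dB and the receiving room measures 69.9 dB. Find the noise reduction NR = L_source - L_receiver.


NR = L_source - L_receiver (difference between source and receiving room levels)
NR = 84.8 - 69.9 = 14.9 dB


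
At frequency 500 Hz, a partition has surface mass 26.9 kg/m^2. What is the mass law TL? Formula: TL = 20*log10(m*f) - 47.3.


m * f = 26.9 * 500 = 13450
20*log10(13450) = 82.5744 dB
TL = 82.5744 - 47.3 = 35.274 dB


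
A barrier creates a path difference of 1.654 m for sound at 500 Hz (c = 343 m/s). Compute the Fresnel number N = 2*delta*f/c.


N = 2*delta*f/c = 2*delta/lambda, where lambda = c/f
lambda = 343 / 500 = 0.686 m
N = 2 * 1.654 / 0.686 = 4.8222


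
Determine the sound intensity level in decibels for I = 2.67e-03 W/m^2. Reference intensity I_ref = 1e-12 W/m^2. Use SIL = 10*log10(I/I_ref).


I / I_ref = 2.67e-03 / 1e-12 = 2.67e+09
SIL = 10 * log10(2.67e+09) = 94.265 dB


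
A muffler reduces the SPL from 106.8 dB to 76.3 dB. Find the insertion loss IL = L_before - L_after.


Insertion loss = SPL without muffler - SPL with muffler
IL = 106.8 - 76.3 = 30.5 dB


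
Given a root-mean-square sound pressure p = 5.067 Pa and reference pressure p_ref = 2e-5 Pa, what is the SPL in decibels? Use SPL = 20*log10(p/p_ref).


p / p_ref = 5.067 / 2e-5 = 253350
SPL = 20 * log10(253350) = 108.07 dB


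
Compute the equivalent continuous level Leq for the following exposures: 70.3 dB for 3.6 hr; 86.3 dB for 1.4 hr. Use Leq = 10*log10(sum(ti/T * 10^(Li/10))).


T_total = 3.6 + 1.4 = 5.0 hr
(3.6/5.0) * 10^(70.3/10) = 7.71494e+06
(1.4/5.0) * 10^(86.3/10) = 1.19442e+08
Sum = 7.71494e+06 + 1.19442e+08 = 1.27157e+08
Leq = 10*log10(1.27157e+08) = 81.043 dB


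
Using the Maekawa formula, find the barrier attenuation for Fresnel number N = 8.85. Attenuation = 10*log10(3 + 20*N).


3 + 20*N = 3 + 20*8.85 = 180
Att = 10*log10(180) = 22.553 dB


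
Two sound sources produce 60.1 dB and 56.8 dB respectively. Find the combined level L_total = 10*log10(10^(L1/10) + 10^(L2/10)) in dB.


10^(60.1/10) = 1.02329e+06
10^(56.8/10) = 478630
Sum = 1.02329e+06 + 478630 = 1.50192e+06
L_total = 10*log10(1.50192e+06) = 61.766 dB


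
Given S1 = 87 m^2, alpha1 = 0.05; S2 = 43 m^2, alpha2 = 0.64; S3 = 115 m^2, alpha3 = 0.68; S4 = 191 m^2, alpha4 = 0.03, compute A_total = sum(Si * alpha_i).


87 * 0.05 = 4.35
43 * 0.64 = 27.52
115 * 0.68 = 78.2
191 * 0.03 = 5.73
A_total = 4.35 + 27.52 + 78.2 + 5.73 = 115.8 m^2


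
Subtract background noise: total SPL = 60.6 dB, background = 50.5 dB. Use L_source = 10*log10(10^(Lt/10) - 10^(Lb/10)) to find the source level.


10^(60.6/10) = 1.14815e+06
10^(50.5/10) = 112202
Difference = 1.14815e+06 - 112202 = 1.03595e+06
L_source = 10*log10(1.03595e+06) = 60.153 dB


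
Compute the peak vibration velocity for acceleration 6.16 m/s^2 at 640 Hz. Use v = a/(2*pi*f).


omega = 2*pi*f = 2*pi*640 = 4021.24 rad/s
v = a / omega = 6.16 / 4021.24 = 0.0015319 m/s


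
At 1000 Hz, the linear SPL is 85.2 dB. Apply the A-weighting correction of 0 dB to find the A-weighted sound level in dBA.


A-weighting table: 1000 Hz -> 0 dB correction
SPL_A = SPL + correction = 85.2 + (0) = 85.2 dBA


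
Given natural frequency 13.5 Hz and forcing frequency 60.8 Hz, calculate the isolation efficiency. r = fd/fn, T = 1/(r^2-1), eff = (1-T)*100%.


r = 60.8 / 13.5 = 4.5037
r^2 - 1 = 4.5037^2 - 1 = 19.2833
T = 1/19.2833 = 0.0518583
Efficiency = (1 - 0.0518583)*100 = 94.814 %


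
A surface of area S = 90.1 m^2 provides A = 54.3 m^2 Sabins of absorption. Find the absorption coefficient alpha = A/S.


Absorption coefficient = absorbed power / incident power
alpha = A / S = 54.3 / 90.1 = 0.60266


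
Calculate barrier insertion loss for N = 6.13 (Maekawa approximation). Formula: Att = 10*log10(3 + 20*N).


3 + 20*N = 3 + 20*6.13 = 125.6
Att = 10*log10(125.6) = 20.99 dB


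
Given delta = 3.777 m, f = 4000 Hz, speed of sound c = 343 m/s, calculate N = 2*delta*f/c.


N = 2*delta*f/c = 2*delta/lambda, where lambda = c/f
lambda = 343 / 4000 = 0.08575 m
N = 2 * 3.777 / 0.08575 = 88.093


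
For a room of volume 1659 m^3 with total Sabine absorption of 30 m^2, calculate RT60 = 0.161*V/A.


RT60 = 0.161 * 1659 / 30 = 8.9033 s


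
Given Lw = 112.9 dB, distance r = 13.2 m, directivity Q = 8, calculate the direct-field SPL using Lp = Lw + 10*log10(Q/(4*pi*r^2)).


4*pi*r^2 = 4*pi*13.2^2 = 2189.56 m^2
Q / (4*pi*r^2) = 8 / 2189.56 = 0.0036537
Lp = 112.9 + 10*log10(0.0036537) = 88.527 dB


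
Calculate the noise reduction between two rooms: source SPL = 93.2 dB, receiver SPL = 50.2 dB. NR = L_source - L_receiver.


NR = L_source - L_receiver (difference between source and receiving room levels)
NR = 93.2 - 50.2 = 43 dB


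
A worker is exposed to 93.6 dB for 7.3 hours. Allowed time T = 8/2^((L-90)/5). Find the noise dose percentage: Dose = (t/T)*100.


T_allowed = 8 / 2^((93.6 - 90)/5) = 4.85678 hr
Dose = 7.3 / 4.85678 * 100 = 150.31 %


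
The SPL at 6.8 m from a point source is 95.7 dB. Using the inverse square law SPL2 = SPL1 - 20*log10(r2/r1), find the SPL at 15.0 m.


r2/r1 = 15.0/6.8 = 2.20588
Correction = 20*log10(2.20588) = 6.87164 dB
SPL2 = 95.7 - 6.87164 = 88.828 dB


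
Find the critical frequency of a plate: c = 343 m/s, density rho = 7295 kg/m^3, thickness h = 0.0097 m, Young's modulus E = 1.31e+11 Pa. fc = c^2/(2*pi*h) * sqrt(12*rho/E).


12*rho/E = 12*7295/1.31e+11 = 6.68244e-07
sqrt(12*rho/E) = sqrt(6.68244e-07) = 0.000817462
c^2/(2*pi*h) = 343^2/(2*pi*0.0097) = 1.93035e+06
fc = 1.93035e+06 * 0.000817462 = 1578 Hz


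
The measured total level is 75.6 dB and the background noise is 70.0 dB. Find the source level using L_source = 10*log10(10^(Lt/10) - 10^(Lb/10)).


10^(75.6/10) = 3.63078e+07
10^(70.0/10) = 1e+07
Difference = 3.63078e+07 - 1e+07 = 2.63078e+07
L_source = 10*log10(2.63078e+07) = 74.201 dB


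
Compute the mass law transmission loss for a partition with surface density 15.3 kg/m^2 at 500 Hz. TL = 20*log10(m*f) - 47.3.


m * f = 15.3 * 500 = 7650
20*log10(7650) = 77.6732 dB
TL = 77.6732 - 47.3 = 30.373 dB


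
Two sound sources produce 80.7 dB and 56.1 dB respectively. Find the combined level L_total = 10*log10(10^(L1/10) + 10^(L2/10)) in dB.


10^(80.7/10) = 1.1749e+08
10^(56.1/10) = 407380
Sum = 1.1749e+08 + 407380 = 1.17897e+08
L_total = 10*log10(1.17897e+08) = 80.715 dB


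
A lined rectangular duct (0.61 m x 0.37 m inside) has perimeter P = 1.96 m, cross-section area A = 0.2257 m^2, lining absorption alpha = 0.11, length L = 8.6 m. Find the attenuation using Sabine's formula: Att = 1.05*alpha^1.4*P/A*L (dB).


alpha^1.4 = 0.11^1.4 = 0.0454935
Attenuation rate = 1.05 * alpha^1.4 * P / A
= 1.05 * 0.0454935 * 1.96 / 0.2257 = 0.414823 dB/m
Total Att = 0.414823 * 8.6 = 3.5675 dB


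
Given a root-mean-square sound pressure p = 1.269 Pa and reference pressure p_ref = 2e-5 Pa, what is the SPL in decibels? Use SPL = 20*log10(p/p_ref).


p / p_ref = 1.269 / 2e-5 = 63450
SPL = 20 * log10(63450) = 96.049 dB


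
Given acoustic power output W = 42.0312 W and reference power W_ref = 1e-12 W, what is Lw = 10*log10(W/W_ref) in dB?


W / W_ref = 42.0312 / 1e-12 = 4.20312e+13
Lw = 10 * log10(4.20312e+13) = 136.24 dB


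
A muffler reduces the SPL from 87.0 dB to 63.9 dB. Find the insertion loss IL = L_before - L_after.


Insertion loss = SPL without muffler - SPL with muffler
IL = 87.0 - 63.9 = 23.1 dB


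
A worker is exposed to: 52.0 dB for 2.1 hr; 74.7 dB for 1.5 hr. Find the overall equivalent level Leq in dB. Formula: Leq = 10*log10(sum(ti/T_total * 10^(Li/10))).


T_total = 2.1 + 1.5 = 3.6 hr
(2.1/3.6) * 10^(52.0/10) = 92452.1
(1.5/3.6) * 10^(74.7/10) = 1.22967e+07
Sum = 92452.1 + 1.22967e+07 = 1.23892e+07
Leq = 10*log10(1.23892e+07) = 70.93 dB
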